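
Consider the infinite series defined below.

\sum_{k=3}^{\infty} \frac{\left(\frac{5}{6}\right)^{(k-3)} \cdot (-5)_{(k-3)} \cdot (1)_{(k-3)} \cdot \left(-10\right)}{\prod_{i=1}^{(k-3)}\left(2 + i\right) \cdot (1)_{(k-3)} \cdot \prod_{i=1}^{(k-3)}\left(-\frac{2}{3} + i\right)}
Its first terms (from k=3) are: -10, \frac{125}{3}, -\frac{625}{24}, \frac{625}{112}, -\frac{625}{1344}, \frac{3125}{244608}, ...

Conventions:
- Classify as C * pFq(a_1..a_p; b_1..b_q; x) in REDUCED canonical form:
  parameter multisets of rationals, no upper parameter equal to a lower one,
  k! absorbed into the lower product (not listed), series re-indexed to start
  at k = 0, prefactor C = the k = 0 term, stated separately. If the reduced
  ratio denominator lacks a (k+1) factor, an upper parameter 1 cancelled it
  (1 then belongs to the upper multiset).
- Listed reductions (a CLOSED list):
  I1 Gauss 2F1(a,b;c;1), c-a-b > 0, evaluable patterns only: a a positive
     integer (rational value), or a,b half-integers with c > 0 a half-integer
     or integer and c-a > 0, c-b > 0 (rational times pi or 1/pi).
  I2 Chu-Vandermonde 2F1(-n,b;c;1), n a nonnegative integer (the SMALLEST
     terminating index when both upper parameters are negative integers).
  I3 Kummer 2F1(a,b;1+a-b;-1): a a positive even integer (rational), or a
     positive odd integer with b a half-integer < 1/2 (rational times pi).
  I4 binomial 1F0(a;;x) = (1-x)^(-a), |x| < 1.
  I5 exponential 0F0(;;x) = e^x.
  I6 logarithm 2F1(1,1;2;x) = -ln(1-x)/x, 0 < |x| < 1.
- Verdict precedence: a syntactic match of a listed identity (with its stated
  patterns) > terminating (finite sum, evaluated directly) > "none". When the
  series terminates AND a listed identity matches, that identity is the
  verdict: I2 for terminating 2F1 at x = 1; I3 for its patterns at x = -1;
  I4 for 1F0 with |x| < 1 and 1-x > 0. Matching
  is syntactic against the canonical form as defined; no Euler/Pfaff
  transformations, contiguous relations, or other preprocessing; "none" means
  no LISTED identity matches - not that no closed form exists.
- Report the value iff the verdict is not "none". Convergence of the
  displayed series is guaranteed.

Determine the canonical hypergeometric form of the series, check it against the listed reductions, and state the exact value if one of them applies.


Reduced: x = \frac{5}{6}, 2F2, upper = {-5, 1}, lower = {\frac{1}{3}, 3}, C = -10. Verdict: terminating. With -5 upstairs the series is a 6-term polynomial sum; evaluated term by term. Exact value: \frac{876765}{81536}.

Structural cue: t_0 being -10, the lower running product (C = -10) is a rising factorial.
Adjacent-term ratio: r(k) = \frac{5}{6} * (k-5) (k+1) / [(k+\frac{1}{3}) (k+3) (k+1)] - rational in k. x = \frac{5}{6}; t_0 = -10; negate the roots.


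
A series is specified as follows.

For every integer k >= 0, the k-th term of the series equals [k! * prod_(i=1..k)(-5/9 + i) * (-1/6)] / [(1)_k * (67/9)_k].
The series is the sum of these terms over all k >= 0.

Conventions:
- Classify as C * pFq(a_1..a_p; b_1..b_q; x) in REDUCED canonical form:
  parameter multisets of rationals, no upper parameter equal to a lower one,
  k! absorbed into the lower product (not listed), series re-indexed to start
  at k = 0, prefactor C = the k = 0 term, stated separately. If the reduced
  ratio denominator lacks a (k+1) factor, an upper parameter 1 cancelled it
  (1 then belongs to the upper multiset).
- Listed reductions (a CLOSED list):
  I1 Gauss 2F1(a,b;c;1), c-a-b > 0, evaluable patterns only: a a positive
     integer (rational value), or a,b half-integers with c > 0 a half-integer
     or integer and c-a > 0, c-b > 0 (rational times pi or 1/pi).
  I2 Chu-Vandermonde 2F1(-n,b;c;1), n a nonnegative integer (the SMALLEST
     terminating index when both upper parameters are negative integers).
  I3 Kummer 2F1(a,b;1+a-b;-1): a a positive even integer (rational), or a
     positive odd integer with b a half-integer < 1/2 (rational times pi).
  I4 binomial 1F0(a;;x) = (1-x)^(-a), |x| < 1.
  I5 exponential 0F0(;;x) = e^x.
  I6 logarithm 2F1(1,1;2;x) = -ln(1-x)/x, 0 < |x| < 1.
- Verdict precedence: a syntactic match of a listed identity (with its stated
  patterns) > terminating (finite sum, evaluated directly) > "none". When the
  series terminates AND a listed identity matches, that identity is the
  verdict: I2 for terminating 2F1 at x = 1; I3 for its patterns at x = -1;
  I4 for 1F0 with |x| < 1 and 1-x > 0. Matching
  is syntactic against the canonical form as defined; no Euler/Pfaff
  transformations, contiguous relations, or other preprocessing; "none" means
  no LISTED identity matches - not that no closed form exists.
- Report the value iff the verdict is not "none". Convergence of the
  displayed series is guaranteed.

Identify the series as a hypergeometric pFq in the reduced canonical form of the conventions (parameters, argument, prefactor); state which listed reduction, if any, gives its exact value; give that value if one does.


This is -1/6 * 2F1(4/9, 1; 67/9; 1) in reduced canonical form. Verdict: Gauss (I1, integer-parameter pattern) fires (x = 1: the Gamma ratio telescopes since c-a-b = 6 > 0 and a = 1 in Z>0). Value: -29/162.

Key step: t_0 being -1/6, the running product (prefactor -1/6) telescopes to a rising factorial.
Step ratio: r(k) = 1 * (k+4/9) (k+1) / [(k+67/9) (k+1)] ; factor over Q: parameters, x = 1, and C = -1/6.


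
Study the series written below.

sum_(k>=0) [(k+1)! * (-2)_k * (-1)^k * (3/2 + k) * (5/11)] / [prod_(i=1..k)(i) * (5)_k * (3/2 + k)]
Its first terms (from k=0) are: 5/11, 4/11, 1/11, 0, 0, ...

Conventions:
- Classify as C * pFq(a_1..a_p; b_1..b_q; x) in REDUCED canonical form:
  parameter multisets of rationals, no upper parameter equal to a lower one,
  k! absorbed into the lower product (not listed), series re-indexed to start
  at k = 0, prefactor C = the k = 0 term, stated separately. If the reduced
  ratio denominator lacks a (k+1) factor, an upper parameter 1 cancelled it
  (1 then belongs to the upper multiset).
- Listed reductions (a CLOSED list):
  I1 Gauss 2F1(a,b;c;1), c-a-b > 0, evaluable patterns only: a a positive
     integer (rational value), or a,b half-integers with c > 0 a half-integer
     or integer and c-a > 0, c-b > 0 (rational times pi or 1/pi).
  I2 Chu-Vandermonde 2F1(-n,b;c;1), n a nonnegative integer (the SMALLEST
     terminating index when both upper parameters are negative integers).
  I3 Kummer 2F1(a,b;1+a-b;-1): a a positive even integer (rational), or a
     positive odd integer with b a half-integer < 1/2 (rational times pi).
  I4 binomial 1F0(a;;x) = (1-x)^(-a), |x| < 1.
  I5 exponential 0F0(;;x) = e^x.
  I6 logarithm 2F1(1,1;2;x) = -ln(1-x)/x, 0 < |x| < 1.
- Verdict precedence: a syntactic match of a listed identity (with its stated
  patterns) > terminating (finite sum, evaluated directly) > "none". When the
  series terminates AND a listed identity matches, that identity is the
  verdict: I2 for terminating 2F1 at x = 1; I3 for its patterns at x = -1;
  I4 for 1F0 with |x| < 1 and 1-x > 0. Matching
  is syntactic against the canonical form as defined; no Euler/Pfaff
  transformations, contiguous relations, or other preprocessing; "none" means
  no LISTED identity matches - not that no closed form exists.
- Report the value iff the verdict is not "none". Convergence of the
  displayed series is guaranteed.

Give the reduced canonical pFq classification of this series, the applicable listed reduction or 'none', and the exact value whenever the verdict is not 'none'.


This is 5/11 * 2F1(-2, 2; 5; -1) in reduced canonical form. Verdict (x = -1): Kummer's theorem (I3) applies (x = -1; c = 5 equals 1+a-b for upper {-2, 2}: listed pattern). Its exact value is 10/11.

The tell: with t_0 = 5/11, the factor k + 3/2 cancels (top and bottom), leaving C = 5/11.
Ratio: r(k) = (-1) * (k-2) (k+2) / [(k+5) (k+1)] - poly over poly, x = (-1) from leading terms; C = 5/11 at k = 0.


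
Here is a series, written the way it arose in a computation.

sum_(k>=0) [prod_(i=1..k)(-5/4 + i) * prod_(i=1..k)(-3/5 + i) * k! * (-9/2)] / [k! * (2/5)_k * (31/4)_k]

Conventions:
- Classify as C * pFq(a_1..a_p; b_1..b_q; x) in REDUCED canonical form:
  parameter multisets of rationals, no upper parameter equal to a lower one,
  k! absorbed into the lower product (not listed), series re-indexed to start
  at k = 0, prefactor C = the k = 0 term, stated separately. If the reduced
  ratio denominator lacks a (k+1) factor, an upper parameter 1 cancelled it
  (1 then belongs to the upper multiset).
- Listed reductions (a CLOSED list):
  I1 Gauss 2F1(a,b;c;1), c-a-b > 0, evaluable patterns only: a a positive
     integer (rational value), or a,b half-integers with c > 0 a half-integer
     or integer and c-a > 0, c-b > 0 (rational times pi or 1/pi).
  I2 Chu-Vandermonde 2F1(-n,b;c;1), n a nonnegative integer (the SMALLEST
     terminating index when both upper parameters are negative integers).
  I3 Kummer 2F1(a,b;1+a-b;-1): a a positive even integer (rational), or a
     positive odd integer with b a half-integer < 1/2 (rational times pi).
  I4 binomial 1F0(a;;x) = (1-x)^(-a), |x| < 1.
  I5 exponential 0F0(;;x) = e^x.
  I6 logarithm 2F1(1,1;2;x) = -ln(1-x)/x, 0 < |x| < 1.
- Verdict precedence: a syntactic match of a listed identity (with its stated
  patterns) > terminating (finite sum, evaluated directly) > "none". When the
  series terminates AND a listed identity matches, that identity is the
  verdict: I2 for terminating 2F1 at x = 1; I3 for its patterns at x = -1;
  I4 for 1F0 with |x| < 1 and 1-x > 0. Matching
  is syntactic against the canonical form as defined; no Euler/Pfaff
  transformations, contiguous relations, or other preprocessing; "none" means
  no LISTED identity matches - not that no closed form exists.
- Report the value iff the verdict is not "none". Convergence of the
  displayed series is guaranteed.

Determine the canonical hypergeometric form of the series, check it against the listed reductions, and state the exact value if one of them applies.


Structural cue: with t_0 = -9/2, the parameter 2/5 appears in both the upper and lower lists and cancels.
Step ratio: r(k) = 1 * (k-1/4) (k+1) / [(k+31/4) (k+1)] ; factor over Q: parameters, x = 1, and C = -9/2.

x = 1 here; the reduced form reads 2F1, upper {-1/4, 1}, lower {31/4}, C = -9/2. Verdict at x = 1: the Gauss summation I1 matches (x = 1: the Gamma ratio telescopes since c-a-b = 7 > 0 and a = 1 in Z>0). Value: -243/56.


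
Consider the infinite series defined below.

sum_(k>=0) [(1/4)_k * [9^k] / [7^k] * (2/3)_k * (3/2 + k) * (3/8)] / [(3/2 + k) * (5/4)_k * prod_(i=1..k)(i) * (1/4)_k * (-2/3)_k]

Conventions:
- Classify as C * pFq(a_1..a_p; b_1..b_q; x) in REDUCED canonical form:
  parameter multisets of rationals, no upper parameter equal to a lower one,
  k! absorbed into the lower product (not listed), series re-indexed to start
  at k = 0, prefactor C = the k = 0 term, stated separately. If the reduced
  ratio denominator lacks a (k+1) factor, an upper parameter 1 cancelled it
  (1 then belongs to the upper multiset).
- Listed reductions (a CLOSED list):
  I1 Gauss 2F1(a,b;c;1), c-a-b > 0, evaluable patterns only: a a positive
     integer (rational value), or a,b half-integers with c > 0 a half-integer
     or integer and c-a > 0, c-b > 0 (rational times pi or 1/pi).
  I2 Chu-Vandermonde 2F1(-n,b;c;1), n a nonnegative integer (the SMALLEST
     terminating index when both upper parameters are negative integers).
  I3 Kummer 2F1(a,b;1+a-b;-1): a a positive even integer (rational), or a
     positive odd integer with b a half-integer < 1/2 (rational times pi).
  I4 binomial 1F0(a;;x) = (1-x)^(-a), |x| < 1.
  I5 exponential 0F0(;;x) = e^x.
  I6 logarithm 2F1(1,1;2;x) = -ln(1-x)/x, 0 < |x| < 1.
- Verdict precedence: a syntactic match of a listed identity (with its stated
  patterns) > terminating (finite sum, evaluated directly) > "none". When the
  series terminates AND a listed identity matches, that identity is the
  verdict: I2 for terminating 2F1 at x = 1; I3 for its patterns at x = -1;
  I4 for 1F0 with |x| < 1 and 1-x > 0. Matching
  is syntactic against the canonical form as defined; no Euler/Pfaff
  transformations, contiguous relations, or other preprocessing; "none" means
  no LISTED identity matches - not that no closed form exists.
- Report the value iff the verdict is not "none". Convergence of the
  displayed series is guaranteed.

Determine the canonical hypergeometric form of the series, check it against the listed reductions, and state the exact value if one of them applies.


With C = 3/8: the canonical form is 1F2(2/3; -2/3, 5/4; 9/7). Verdict: none (x = 9/7): each listed identity misses the multisets {2/3} ; {-2/3, 5/4}.

First insight: x = (9/7) and striking the common factor k + 3/2 reduces the term (C = 3/8).
Adjacent-term ratio: r(k) = (9/7) * (k+2/3) / [(k-2/3) (k+5/4) (k+1)] - rational in k. x = (9/7); t_0 = 3/8; negate the roots.


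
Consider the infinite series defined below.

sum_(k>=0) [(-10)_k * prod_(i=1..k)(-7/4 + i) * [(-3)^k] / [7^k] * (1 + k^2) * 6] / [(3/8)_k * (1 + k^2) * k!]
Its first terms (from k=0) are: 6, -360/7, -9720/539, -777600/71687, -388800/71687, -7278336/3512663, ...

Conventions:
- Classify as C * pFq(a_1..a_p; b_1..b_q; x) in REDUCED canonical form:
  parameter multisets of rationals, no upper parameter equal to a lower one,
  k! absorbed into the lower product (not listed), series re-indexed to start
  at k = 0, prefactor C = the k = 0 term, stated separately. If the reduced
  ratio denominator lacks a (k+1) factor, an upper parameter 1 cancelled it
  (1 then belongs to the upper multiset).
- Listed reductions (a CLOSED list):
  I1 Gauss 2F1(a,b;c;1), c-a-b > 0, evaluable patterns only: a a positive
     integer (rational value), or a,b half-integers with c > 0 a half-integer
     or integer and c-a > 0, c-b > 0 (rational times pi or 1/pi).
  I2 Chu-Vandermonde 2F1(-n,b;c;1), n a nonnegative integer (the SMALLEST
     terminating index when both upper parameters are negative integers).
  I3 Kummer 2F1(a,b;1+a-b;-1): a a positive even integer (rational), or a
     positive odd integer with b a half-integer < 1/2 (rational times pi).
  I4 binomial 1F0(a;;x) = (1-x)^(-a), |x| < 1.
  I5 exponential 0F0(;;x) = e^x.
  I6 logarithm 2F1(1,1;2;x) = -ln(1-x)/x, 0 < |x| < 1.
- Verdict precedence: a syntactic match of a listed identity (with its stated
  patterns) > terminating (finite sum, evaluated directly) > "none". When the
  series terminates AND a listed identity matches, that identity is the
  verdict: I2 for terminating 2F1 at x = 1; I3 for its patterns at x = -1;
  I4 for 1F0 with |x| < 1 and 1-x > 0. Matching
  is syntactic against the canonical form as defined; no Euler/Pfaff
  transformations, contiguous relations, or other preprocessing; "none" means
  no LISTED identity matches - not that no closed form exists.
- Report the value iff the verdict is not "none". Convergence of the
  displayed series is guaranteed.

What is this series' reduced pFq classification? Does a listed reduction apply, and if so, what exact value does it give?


x = -3/7 here; the reduced form reads 2F1, upper {-10, -3/4}, lower {3/8}, C = 6. Verdict: terminating - upper -10 stops the sum at k = 10; the 11 terms are added exactly. Exact value: -828150189120165918/10035105813102139.

Structural cue: t_0 being 6, the two geometric factors (prefactor 6) combine into one argument.
Adjacent-term ratio: r(k) = (-3/7) * (k-10) (k-3/4) / [(k+3/8) (k+1)] ; factor over Q: parameters, x = (-3/7), and C = 6.


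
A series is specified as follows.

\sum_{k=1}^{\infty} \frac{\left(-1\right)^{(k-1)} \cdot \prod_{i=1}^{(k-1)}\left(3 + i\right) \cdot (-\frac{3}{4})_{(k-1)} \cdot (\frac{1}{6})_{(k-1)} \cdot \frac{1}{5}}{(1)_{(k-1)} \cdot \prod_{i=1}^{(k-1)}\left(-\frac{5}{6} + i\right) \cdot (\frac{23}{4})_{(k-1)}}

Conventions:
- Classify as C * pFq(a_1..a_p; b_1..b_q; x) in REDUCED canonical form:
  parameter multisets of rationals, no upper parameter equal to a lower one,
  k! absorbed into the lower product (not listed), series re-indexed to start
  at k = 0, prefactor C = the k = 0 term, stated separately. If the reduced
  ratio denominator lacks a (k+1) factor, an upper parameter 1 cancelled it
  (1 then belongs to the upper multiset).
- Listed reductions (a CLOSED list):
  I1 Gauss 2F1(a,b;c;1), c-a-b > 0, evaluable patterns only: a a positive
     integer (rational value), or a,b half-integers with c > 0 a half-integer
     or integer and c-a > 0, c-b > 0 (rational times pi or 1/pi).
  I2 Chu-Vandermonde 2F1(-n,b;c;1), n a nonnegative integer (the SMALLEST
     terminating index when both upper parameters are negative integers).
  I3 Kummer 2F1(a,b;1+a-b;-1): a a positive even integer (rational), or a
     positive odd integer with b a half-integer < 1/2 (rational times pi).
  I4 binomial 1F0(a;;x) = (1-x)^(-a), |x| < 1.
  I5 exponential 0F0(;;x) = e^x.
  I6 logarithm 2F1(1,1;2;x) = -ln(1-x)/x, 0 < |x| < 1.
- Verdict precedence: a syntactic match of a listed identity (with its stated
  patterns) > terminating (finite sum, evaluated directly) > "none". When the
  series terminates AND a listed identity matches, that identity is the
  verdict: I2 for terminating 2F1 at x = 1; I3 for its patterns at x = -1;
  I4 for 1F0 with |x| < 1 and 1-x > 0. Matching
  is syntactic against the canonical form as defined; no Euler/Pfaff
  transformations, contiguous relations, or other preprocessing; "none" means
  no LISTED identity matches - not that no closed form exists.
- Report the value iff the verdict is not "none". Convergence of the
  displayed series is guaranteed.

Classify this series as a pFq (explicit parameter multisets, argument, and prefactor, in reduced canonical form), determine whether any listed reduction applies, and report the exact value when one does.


Canonical form: C = \frac{1}{5} times 2F1 with upper {-\frac{3}{4}, 4}, lower {\frac{23}{4}}, x = -1. Verdict at x = -1: Kummer's theorem (I3) matches (x = -1; c = \frac{23}{4} equals 1+a-b for upper {-\frac{3}{4}, 4}: listed pattern). Sum: \frac{19}{64}.

The tell: t_0 = \frac{1}{5} here, and (1)_k (C = 1/5, x = -1) is k! itself.
Step ratio: r(k) = -1 * (k-\frac{3}{4}) (k+4) / [(k+\frac{23}{4}) (k+1)] - poly over poly, x = -1 from leading terms; C = \frac{1}{5} at k = 0.


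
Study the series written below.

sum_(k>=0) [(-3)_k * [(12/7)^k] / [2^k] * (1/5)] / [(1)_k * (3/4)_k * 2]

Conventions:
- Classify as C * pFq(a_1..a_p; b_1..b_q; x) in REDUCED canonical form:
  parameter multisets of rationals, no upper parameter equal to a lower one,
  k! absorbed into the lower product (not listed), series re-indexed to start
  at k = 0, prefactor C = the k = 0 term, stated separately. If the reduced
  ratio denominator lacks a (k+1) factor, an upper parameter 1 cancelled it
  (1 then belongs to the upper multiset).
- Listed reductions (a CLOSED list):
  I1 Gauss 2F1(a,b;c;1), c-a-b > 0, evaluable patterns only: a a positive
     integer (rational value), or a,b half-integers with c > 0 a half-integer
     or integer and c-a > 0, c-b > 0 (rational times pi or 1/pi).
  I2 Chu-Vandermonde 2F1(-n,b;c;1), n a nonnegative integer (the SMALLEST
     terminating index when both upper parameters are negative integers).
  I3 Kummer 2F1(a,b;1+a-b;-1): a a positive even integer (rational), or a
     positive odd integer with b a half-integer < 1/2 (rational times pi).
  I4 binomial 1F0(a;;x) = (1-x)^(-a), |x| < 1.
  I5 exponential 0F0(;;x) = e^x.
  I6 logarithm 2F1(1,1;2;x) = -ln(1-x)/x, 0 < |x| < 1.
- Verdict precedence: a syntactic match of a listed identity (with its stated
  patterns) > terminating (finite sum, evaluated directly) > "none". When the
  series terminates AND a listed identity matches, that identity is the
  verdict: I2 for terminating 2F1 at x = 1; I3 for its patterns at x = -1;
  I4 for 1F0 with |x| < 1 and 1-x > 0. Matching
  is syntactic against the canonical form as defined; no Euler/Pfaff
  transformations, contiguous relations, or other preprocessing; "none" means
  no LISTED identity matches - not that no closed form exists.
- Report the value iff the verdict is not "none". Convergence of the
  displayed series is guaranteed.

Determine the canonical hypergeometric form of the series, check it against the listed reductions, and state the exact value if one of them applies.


The series (x = 6/7) is 1F1: upper {-3}, lower {3/4}, prefactor 1/10. Verdict: terminating - the sum ends at index 3 because -3 is a negative integer; exact evaluation follows. Hence: -24397/264110.

First insight: from the first term 1/10: the constant factors (C = 1/10) combine into one prefactor.
Consecutive-term ratio: r(k) = (6/7) * (k-3) / [(k+3/4) (k+1)] - rational; roots negated = parameters, x = (6/7), C = 1/10.


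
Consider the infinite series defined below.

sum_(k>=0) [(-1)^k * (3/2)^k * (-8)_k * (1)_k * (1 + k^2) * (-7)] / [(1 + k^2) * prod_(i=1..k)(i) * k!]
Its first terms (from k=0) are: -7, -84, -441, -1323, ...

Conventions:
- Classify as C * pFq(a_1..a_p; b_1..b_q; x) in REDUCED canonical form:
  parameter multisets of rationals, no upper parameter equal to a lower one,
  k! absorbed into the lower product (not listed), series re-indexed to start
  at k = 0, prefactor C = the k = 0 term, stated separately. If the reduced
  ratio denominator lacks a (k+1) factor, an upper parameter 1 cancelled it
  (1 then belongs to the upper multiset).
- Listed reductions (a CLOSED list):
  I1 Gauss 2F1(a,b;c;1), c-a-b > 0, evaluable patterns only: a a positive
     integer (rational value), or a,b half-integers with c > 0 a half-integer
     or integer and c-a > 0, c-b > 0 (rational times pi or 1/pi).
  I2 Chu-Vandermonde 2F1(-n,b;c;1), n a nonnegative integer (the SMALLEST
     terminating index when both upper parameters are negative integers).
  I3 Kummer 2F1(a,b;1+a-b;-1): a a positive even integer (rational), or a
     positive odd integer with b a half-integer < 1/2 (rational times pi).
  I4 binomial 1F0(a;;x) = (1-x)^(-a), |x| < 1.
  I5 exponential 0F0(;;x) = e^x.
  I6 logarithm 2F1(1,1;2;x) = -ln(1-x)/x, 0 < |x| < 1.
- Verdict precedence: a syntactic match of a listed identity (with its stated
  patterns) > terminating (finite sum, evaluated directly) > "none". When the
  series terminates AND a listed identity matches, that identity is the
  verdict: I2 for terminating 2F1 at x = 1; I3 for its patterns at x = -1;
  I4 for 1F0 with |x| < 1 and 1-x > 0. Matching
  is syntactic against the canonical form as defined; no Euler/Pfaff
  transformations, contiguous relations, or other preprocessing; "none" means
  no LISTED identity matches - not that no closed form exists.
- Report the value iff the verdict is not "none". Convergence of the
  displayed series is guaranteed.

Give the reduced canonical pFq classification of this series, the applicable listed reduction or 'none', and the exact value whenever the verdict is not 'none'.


Reduced: x = -3/2, 1F0, upper = {-8}, lower = {-}, C = -7. Verdict: terminating. (-8)_k vanishes past k = 8, leaving a 9-term sum, computed directly. Sum: -2734375/256.

First insight: with t_0 = -7, the lower running product (C = -7, x = -3/2) is a rising factorial.
Step ratio: r(k) = (-3/2) * (k-8) / [(k+1)] - poly over poly, x = (-3/2) from leading terms; C = -7 at k = 0.


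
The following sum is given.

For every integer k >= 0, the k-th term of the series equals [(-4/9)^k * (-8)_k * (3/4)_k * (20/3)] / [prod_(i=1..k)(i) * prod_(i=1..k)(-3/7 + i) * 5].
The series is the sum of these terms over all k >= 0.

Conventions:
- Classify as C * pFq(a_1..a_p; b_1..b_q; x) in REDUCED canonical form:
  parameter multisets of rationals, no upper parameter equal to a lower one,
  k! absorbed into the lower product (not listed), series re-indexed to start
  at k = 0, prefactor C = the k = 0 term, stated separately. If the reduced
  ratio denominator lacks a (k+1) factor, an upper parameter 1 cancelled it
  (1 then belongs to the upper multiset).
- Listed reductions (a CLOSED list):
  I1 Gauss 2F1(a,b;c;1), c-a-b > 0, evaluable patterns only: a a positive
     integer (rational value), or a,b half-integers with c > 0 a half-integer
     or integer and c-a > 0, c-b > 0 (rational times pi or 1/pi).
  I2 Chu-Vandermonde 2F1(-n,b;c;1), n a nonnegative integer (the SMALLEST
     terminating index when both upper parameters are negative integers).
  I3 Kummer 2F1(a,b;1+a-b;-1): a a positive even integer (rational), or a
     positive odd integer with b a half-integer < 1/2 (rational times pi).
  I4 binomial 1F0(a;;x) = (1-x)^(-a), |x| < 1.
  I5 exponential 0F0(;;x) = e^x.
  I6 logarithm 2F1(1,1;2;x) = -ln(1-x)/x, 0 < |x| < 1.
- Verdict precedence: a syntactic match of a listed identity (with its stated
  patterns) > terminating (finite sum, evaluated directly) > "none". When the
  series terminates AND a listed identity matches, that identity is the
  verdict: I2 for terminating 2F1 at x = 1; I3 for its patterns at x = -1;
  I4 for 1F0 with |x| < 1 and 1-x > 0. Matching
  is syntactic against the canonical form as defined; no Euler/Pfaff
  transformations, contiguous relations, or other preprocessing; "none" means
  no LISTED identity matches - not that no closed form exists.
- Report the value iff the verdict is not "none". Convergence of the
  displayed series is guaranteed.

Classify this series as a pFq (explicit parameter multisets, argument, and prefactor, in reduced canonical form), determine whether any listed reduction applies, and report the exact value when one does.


The series (x = -4/9) is 2F1: upper {-8, 3/4}, lower {4/7}, prefactor 4/3. Verdict: terminating (-8 upstairs). 9 nonzero terms in all; added directly. Hence: 2599064485276169/69600234337920.

First insight: t_0 = 4/3 here, and the product of the first k integers (C = 4/3) is k!.
Step ratio: r(k) = (-4/9) * (k-8) (k+3/4) / [(k+4/7) (k+1)] - rational; roots negated = parameters, x = (-4/9), C = 4/3.


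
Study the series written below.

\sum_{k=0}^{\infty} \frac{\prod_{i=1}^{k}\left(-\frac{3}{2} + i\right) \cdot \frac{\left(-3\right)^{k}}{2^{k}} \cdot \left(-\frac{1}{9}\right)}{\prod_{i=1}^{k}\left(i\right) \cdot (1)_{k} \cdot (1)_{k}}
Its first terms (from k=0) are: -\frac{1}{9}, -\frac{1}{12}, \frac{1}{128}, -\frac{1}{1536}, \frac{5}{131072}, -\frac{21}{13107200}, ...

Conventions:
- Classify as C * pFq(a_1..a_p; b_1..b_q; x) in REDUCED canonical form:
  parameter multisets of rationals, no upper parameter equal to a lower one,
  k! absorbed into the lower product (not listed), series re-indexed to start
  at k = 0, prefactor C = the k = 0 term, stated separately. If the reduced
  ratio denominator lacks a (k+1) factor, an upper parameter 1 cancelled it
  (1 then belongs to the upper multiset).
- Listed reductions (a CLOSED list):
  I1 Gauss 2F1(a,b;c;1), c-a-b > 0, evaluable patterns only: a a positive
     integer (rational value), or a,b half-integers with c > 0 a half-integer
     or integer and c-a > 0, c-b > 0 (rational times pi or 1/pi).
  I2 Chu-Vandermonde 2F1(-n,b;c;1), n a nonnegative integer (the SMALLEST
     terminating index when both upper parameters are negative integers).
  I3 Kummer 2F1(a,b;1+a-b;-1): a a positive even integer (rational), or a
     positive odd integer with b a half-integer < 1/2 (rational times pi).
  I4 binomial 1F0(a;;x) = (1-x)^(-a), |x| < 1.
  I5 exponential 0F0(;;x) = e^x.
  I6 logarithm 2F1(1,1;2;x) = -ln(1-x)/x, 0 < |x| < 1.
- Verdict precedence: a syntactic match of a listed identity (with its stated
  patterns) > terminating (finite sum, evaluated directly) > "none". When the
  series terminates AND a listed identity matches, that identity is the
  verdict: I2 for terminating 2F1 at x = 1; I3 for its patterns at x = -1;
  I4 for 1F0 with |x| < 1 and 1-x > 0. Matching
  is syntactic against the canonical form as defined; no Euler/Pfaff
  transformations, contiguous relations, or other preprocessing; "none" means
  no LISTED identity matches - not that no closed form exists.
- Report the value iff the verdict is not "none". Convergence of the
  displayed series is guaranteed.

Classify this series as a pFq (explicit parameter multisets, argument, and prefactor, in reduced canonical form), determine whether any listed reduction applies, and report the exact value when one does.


With C = -\frac{1}{9}: the canonical form is 1F2(-\frac{1}{2}; 1, 1; -\frac{3}{2}). Verdict: none - at argument -\frac{3}{2} the multisets {-\frac{1}{2}} ; {1, 1} match no listed identity.

Structural cue: with t_0 = -\frac{1}{9}, the two k-th powers (prefactor -1/9) combine into one argument.
Ratio: r(k) = -\frac{3}{2} * (k-\frac{1}{2}) / [(k+1) (k+1) (k+1)] - poly over poly, x = -\frac{3}{2} from leading terms; C = -\frac{1}{9} at k = 0.


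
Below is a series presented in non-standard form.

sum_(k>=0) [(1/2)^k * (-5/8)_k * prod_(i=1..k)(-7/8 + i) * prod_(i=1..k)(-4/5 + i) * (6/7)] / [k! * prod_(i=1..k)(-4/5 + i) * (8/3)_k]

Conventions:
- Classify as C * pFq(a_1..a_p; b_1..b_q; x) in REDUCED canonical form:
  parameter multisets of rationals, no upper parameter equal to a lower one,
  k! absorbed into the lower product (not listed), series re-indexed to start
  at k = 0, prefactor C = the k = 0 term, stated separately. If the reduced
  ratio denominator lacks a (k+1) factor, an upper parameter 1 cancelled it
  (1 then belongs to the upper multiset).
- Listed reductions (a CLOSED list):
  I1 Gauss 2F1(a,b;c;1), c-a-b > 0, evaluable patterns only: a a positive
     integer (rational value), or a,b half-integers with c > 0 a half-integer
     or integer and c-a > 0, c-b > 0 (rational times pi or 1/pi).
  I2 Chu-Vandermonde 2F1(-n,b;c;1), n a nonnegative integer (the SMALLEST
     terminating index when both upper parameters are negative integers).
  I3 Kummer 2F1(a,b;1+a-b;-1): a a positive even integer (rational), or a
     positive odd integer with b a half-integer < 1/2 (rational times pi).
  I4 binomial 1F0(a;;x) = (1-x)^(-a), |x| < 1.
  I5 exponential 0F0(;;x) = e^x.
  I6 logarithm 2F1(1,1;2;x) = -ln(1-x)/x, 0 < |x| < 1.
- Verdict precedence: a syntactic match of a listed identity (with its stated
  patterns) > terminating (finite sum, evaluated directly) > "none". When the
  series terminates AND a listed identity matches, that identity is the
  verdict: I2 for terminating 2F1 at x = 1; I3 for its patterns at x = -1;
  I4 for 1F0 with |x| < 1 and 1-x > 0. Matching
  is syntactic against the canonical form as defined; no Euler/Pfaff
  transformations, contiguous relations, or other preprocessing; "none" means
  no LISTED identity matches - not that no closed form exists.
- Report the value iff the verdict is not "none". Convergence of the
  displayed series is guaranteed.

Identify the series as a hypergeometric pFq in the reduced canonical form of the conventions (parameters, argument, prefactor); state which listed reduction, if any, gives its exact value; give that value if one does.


With C = 6/7: the canonical form is 2F1(-5/8, 1/8; 8/3; 1/2). Verdict: none - this 2F1 at x = 1/2 matches no listed pattern, and upper {-5/8, 1/8} holds no stopper.

First insight: t_0 being 6/7, the lower running product (C = 6/7, x = 1/2) is a rising factorial.
Consecutive-term ratio: r(k) = (1/2) * (k-5/8) (k+1/8) / [(k+8/3) (k+1)] - poly over poly, x = (1/2) from leading terms; C = 6/7 at k = 0.


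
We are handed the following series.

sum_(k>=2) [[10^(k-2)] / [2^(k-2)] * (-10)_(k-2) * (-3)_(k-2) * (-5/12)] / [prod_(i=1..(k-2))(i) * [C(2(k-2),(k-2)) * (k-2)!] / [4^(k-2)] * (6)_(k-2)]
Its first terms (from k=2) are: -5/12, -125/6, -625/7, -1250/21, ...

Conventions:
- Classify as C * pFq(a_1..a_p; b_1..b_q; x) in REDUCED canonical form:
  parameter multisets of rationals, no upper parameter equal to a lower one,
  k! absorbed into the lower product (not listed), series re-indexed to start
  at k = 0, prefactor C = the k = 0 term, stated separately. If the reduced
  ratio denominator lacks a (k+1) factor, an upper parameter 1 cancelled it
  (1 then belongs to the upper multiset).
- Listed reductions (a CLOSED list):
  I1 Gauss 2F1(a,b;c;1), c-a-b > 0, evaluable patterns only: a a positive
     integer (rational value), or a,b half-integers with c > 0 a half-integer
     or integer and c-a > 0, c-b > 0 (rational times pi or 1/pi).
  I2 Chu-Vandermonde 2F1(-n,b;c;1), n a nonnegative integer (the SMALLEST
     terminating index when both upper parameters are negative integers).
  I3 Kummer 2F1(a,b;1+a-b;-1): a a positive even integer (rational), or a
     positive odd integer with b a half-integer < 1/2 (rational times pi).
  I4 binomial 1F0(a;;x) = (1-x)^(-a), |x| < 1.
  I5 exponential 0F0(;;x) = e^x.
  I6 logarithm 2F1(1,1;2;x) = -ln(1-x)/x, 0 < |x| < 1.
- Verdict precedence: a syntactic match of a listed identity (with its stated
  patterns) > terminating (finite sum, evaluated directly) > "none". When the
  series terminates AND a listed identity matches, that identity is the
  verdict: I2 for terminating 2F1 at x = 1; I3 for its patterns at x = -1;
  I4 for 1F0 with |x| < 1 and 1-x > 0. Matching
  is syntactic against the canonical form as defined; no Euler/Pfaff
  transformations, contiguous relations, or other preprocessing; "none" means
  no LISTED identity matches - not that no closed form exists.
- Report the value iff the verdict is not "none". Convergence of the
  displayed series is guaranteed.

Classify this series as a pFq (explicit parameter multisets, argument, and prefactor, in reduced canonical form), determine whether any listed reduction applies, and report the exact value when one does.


Reduced: x = 5, 2F2, upper = {-10, -3}, lower = {1/2, 6}, C = -5/12. Verdict: terminating - the sum ends at index 3 because -3 is a negative integer; exact evaluation follows. Exact value: -14285/84.

The tell: x = 5 and the two k-th powers (C = -5/12) combine into one argument.
Consecutive-term ratio: r(k) = 5 * (k-10) (k-3) / [(k+1/2) (k+6) (k+1)] ; factor over Q: parameters, x = 5, and C = -5/12.


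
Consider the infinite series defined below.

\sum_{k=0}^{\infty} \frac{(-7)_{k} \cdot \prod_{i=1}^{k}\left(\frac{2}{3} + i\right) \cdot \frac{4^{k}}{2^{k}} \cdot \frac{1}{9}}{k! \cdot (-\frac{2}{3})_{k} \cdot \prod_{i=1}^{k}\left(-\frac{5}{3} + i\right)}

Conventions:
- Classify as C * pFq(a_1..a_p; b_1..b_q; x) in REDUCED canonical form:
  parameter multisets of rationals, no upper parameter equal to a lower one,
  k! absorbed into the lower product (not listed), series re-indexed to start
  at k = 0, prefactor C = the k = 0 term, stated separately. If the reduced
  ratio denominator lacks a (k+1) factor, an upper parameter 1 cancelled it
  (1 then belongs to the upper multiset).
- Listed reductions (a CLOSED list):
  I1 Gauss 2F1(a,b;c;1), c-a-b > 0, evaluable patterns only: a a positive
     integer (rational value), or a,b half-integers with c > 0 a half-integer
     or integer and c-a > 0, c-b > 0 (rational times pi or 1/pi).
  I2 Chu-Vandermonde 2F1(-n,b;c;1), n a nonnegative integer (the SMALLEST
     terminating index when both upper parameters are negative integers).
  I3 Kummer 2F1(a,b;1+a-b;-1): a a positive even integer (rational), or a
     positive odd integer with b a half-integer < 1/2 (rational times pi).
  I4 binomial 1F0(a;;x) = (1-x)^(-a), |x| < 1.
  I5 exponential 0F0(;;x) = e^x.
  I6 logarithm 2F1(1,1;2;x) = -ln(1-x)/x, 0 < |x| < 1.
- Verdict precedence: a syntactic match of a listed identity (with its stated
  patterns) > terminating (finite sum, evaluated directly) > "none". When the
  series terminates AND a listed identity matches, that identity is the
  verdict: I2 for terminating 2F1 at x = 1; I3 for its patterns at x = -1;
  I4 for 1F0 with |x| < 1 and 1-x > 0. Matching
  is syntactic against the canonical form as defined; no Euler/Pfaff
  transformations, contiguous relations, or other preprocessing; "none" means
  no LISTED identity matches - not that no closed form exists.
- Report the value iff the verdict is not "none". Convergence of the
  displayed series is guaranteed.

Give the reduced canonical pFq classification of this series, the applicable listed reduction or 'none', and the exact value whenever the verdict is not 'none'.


Prefactor \frac{1}{9}, argument 2: 2F2 with upper {-7, \frac{5}{3}} over lower {-\frac{2}{3}, -\frac{2}{3}}. Verdict: terminating. (-7)_k vanishes past k = 7, leaving a 8-term sum, computed directly. Exact value: \frac{95431081}{425880}.

The tell: x = 2 and the two k-th powers (prefactor 1/9) combine into one argument.
Step ratio: r(k) = 2 * (k-7) (k+\frac{5}{3}) / [(k-\frac{2}{3}) (k-\frac{2}{3}) (k+1)] - rational in k. x = 2; t_0 = \frac{1}{9}; negate the roots.


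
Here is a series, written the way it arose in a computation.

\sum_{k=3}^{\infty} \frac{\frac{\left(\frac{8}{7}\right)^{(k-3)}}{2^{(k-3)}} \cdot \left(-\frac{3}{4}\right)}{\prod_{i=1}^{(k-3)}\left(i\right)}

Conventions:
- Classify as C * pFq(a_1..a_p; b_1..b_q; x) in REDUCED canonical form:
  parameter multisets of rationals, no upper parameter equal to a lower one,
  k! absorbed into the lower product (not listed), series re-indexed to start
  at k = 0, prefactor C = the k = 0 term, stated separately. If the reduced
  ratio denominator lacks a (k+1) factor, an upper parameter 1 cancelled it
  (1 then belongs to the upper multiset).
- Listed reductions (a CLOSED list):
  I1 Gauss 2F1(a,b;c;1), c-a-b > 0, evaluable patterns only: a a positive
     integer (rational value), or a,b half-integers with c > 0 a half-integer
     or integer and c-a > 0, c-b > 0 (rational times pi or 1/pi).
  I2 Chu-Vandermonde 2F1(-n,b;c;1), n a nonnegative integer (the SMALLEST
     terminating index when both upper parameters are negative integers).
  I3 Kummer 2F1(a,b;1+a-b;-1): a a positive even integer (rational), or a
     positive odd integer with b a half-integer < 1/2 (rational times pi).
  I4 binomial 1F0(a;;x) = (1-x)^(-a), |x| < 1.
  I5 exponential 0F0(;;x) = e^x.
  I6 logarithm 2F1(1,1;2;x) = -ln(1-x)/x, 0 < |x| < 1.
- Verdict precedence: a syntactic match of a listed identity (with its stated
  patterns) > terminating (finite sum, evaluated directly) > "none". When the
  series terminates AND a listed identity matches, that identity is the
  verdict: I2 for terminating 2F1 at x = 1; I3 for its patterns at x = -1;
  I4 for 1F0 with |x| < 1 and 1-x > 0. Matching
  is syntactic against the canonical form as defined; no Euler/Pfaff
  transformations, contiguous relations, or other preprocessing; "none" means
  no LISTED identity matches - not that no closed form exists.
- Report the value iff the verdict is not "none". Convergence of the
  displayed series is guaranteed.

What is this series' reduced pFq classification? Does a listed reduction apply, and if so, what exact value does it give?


At argument \frac{4}{7}: a 0F0 with upper {-}, lower {-}, scaled by C = -\frac{3}{4}. Verdict: exponential (I5) applies (the 0F0 exponential series at x = \frac{4}{7}). Value: \left(-\frac{3}{4}\right) \cdot e^{\frac{4}{7}}.

Structural cue: from the first term -\frac{3}{4}: the two k-th powers (C = -3/4) combine into one argument.
Adjacent-term ratio: r(k) = \frac{4}{7} * 1 / [(k+1)] ; factor over Q: parameters, x = \frac{4}{7}, and C = -\frac{3}{4}.


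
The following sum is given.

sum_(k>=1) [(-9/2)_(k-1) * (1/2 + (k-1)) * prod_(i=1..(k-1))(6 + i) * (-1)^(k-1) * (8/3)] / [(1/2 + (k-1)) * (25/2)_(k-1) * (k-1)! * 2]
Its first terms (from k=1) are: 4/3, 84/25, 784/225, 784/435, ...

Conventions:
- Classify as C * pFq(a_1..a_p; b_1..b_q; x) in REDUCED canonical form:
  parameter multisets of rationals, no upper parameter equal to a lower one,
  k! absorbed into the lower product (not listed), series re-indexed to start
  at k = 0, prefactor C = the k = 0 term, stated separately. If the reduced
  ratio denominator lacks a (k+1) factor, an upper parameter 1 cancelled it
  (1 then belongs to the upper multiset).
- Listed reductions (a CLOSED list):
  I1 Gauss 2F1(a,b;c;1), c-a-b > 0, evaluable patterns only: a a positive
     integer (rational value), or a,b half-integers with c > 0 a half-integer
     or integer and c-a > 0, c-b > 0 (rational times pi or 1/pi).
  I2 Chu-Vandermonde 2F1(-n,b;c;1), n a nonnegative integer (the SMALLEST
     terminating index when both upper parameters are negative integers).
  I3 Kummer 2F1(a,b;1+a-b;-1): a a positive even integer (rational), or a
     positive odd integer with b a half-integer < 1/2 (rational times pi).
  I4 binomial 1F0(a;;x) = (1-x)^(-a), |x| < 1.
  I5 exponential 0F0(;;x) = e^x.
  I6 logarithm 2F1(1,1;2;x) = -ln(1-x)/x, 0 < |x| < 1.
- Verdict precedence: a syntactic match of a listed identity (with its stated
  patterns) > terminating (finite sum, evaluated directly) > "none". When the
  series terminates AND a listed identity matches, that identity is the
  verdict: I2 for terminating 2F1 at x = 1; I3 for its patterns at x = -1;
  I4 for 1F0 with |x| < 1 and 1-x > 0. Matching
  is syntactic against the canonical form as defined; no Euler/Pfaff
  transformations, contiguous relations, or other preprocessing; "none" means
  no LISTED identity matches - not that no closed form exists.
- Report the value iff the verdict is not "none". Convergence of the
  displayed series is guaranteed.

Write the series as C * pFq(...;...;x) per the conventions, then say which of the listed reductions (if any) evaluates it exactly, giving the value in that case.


Classification (C = 4/3): 2F1 with upper {-9/2, 7}, lower {25/2}, argument x = -1. Verdict: Kummer's theorem (I3) fires (x = -1; c = 25/2 equals 1+a-b for upper {-9/2, 7}: listed pattern). Hence: (111546435/33554432) * pi.

Key observation: with t_0 = 4/3, k + 1/2 divides numerator and denominator alike; prefactor 4/3 after cancelling.
Step ratio: r(k) = (-1) * (k-9/2) (k+7) / [(k+25/2) (k+1)] ; factor over Q: parameters, x = (-1), and C = 4/3.
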